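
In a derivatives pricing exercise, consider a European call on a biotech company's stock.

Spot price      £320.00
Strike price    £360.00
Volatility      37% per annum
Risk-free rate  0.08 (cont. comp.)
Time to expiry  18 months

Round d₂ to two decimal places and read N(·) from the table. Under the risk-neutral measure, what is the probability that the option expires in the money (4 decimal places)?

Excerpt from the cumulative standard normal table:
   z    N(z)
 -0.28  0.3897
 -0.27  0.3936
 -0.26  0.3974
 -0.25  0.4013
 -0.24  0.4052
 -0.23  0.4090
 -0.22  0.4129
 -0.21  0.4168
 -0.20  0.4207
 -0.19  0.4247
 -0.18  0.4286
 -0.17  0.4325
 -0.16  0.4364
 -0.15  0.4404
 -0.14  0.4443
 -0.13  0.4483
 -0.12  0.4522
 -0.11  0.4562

σ√T = 0.37 × 1.2247 = 0.4532
d₁ = [ln(320/360) + (0.08 + ½·0.37²)·1.5] / (σ√T) = (-0.1178 + 0.2227) / 0.4532 = 0.2315 which rounds to 0.23
d₂ = 0.2315 − 0.4532 = -0.2217 which rounds to -0.22
Risk-neutral Pr[S_T > K] = N(d₂) = N(-0.22) = 0.4129

0.4129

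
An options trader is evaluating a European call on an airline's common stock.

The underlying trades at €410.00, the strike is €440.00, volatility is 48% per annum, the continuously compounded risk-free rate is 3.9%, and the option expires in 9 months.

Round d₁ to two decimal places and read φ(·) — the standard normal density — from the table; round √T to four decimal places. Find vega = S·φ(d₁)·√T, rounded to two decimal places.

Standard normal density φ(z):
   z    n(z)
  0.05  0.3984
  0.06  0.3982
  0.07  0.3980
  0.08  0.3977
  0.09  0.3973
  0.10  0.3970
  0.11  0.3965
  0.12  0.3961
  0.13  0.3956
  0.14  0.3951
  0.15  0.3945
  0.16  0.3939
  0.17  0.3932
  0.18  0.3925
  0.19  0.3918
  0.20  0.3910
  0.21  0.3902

T = 0.75;  σ√T = 0.4157
d₁ = [ln(410/440) + (0.039 + ½·0.48²)·0.75] / (σ√T) = (-0.0706 + 0.1157) / 0.4157 = 0.1083 ⇒ 0.11
√T = √0.75 = 0.8660
φ(d₁) = φ(0.11) = 0.3965
vega = S·φ(d₁)·√T = 410·0.3965·0.8660 = 140.7813
(The put has the same vega.)

140.78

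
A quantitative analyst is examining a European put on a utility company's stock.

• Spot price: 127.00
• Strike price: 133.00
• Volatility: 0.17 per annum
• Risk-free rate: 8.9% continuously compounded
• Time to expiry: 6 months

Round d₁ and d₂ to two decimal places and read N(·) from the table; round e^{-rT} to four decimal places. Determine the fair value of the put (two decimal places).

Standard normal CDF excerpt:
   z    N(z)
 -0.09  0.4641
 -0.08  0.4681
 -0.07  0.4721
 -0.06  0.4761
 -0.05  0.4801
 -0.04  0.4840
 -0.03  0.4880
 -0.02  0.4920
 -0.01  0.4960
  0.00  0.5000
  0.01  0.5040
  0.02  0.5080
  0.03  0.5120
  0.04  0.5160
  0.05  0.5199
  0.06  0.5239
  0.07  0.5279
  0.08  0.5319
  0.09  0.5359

σ√T = 0.17 × 0.7071 = 0.1202
d₁ = [ln(127/133) + (0.089 + ½·0.17²)·0.5] / (σ√T) = (-0.0462 + 0.0517) / 0.1202 = 0.0463 ≈ 0.05
d₂ = 0.0463 − 0.1202 = -0.0739 ≈ -0.07
exp(−rT) = exp(−0.089·0.5) = 0.9565
N(−d₂) = N(0.07) = 0.5279;  N(−d₁) = N(-0.05) = 0.4801
P = 133·0.9565·0.5279 − 127·0.4801 = 67.1565 − 60.9727 = 6.1838

6.18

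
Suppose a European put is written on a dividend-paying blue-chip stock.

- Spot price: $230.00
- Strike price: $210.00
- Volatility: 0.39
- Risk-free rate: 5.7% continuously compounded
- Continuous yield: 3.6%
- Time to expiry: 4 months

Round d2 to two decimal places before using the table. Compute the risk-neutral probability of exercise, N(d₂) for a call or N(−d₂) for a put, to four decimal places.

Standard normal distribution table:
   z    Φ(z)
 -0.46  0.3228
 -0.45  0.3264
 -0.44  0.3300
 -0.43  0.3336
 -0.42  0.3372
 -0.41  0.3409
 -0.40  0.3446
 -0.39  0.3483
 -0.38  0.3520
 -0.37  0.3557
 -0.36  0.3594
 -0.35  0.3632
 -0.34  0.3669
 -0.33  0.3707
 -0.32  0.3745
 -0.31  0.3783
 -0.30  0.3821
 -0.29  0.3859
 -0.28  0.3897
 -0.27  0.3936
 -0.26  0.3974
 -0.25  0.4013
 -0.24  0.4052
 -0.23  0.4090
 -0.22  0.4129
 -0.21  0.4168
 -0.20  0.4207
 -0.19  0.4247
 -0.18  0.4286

0.3745

T = 0.3333;  σ√T = 0.2252
d₁ = [ln(230/210) + (0.057 − 0.036 + 0.39²/2)·0.3333] / 0.2252 = [0.0910 + 0.0324] / 0.2252 = 0.5477 which rounds to 0.55
d₂ = d₁ − σ√T = 0.5477 − 0.2252 = 0.3225 which rounds to 0.32
Risk-neutral Pr[S_T < K] = N(−d₂) = N(-0.32) = 0.3745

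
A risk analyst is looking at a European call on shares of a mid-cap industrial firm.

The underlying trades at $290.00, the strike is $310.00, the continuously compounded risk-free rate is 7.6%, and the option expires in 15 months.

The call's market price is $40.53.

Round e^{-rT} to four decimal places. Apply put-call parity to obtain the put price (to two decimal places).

exp(−rT) = exp(−0.076·1.25) = 0.9094
Put-call parity: C − P = S − K·e^(−rT) = 290 − 310·0.9094 = 290 − 281.9140 = 8.0860
P = C − (C − P) = 40.53 − (8.0860) = 32.4440

$32.44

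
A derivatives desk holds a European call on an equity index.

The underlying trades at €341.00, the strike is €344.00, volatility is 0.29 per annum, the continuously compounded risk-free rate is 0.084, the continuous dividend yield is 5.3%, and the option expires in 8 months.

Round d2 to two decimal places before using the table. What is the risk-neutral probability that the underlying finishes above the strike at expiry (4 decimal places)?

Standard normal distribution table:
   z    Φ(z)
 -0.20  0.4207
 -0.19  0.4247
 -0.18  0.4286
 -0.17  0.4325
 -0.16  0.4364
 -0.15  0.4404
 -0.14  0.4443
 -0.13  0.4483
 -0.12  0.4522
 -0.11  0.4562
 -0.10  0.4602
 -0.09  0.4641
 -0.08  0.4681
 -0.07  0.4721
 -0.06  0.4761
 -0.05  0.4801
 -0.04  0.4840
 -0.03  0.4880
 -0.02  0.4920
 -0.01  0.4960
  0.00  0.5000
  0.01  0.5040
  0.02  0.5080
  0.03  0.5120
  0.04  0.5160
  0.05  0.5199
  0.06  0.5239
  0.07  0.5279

σ√T = 0.29 × 0.8165 = 0.2368
ln(S/K) + (r − q + σ²/2)T = ln(341/344) + (0.084 − 0.053 + 0.29²/2)·0.6667 = -0.0088 + 0.0487 = 0.0399
d₁ = 0.0399 / 0.2368 = 0.1687 ⇒ 0.17
d₂ = d₁ − σ√T = 0.1687 − 0.2368 = -0.0681 ⇒ -0.07
Pr(exercise) under Q = N(d₂) = 0.4721

0.4721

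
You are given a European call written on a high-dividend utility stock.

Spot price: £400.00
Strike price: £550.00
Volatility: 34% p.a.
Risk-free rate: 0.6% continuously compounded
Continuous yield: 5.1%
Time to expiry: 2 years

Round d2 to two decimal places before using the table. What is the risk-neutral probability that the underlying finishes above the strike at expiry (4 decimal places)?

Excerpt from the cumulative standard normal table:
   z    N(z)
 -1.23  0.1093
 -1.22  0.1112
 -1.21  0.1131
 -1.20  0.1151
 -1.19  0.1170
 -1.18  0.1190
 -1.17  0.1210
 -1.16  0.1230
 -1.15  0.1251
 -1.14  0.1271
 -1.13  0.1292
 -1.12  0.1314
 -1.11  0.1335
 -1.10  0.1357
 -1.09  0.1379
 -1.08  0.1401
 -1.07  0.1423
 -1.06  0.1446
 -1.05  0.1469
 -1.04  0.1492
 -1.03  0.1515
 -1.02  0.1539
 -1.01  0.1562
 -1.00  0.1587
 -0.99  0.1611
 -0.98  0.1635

0.1379

σ√T = 0.34 × 1.4142 = 0.4808
d₁ = [ln(400/550) + (0.006 − 0.051 + 0.34²/2)·2] / 0.4808 = [-0.3185 + 0.0256] / 0.4808 = -0.6091 which rounds to -0.61
d₂ = d₁ − σ√T = -0.6091 − 0.4808 = -1.0899 which rounds to -1.09
Risk-neutral Pr[S_T > K] = N(d₂) = N(-1.09) = 0.1379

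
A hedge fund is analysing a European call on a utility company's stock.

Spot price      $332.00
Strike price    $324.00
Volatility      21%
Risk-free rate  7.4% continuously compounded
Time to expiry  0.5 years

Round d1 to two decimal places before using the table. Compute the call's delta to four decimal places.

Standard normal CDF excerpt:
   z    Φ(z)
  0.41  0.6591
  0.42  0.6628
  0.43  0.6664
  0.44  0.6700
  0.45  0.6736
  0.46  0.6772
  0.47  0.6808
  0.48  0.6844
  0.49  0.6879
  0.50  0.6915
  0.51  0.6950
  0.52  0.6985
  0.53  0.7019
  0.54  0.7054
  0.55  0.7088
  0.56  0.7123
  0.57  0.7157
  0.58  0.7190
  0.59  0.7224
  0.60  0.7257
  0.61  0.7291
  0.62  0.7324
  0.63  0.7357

0.6879

σ√T = 0.21·√0.5 = 0.1485
d₁ = [ln(332/324) + (0.074 + 0.21²/2)·0.5] / 0.1485 = [0.0244 + 0.0480] / 0.1485 = 0.4877 ≈ 0.49
N(d₁) = N(0.49) = 0.6879
Δ_call = N(d₁) = 0.6879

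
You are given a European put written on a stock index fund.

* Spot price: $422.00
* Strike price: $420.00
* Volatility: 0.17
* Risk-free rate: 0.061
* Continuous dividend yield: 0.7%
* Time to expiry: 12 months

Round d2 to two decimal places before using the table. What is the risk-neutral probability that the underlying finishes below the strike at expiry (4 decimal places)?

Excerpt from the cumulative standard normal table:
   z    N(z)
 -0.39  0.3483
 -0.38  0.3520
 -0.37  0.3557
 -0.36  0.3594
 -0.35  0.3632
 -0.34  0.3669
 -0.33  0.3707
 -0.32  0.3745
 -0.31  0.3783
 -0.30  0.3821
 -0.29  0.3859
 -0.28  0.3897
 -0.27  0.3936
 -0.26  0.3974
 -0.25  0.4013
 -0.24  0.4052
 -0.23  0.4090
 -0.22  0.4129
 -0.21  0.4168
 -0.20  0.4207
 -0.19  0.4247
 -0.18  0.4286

σ√T = 0.17 × 1.0000 = 0.1700
d₁ = [ln(422/420) + (0.061 − 0.007 + 0.17²/2)·1] / 0.1700 = [0.0048 + 0.0684] / 0.1700 = 0.4306 ⇒ 0.43
d₂ = d₁ − σ√T = 0.4306 − 0.1700 = 0.2606 ⇒ 0.26
Pr(exercise) under Q = N(−d₂) = N(-0.26) = 0.3974

0.3974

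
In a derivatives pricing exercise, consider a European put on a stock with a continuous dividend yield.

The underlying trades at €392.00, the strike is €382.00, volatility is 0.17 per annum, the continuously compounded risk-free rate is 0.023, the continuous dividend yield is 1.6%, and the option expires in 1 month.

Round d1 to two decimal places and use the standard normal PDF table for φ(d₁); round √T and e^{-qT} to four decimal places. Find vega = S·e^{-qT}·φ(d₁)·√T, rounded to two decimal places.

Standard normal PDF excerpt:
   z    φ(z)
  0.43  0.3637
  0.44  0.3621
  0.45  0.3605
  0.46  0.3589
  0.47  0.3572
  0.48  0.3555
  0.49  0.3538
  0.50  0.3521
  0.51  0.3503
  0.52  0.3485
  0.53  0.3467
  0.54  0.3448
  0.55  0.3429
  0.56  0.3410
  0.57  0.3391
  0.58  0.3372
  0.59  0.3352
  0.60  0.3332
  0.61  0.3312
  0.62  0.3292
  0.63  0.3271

38.54

σ√T = 0.17·√0.08333 = 0.0491
d₁ = [ln(392/382) + (0.023 − 0.016 + 0.17²/2)·0.08333] / 0.0491 = [0.0258 + 0.0018] / 0.0491 = 0.5630 ⇒ 0.56
√T = √0.08333 = 0.2887
φ(d₁) = φ(0.56) = 0.3410
e^(−qT) = e^(−0.016·0.08333) = 0.9987
vega = S·e^(−qT)·φ(d₁)·√T = 392·0.9987·0.3410·0.2887 = 38.5409
(Call and put vega coincide under Black-Scholes.)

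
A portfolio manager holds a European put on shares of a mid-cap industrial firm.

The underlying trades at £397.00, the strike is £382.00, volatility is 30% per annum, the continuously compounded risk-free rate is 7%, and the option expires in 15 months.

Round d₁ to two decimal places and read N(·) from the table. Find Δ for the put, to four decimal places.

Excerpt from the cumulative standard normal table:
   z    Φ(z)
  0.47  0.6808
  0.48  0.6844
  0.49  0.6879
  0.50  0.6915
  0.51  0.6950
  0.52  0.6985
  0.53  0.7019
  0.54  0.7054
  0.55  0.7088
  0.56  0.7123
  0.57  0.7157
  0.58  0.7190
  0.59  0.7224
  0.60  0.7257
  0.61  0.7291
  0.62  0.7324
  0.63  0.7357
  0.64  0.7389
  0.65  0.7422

σ√T = 0.3·√1.25 = 0.3354
d₁ = [ln(397/382) + (0.07 + ½·0.3²)·1.25] / (σ√T) = (0.0385 + 0.1438) / 0.3354 = 0.5434 → 0.54
N(d₁) = N(0.54) = 0.7054
Δ_put = N(d₁) − 1 = 0.7054 − 1 = -0.2946

-0.2946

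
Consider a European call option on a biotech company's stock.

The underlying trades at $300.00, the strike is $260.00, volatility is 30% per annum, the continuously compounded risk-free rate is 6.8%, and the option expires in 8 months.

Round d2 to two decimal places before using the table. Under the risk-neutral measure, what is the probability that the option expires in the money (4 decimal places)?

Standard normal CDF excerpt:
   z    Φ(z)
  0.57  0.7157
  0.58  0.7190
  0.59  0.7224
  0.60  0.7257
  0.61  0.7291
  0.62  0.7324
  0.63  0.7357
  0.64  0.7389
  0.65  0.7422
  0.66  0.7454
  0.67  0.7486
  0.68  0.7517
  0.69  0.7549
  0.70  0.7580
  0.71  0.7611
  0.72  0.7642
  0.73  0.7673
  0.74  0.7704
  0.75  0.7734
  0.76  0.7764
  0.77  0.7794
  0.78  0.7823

0.7422

σ√T = 0.3 × 0.8165 = 0.2449
ln(S/K) + (r + σ²/2)T = ln(300/260) + (0.068 + 0.3²/2)·0.6667 = 0.1431 + 0.0753 = 0.2184
d₁ = 0.2184 / 0.2449 = 0.8918 ≈ 0.89
d₂ = d₁ − σ√T = 0.8918 − 0.2449 = 0.6468 ≈ 0.65
Risk-neutral Pr[S_T > K] = N(d₂) = N(0.65) = 0.7422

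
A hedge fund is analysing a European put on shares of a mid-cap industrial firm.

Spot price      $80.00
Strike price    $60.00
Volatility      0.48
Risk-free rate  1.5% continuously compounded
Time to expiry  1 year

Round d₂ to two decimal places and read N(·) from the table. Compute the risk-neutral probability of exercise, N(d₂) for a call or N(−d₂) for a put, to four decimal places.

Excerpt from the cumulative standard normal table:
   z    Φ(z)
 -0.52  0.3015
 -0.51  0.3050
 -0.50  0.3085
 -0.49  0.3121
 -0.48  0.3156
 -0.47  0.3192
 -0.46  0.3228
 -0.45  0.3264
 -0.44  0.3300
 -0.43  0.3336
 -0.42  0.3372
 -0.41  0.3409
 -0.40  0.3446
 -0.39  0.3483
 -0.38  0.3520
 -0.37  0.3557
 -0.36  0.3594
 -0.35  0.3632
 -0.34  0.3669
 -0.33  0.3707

T = 1;  σ√T = 0.4800
d₁ = [ln(80/60) + (0.015 + 0.48²/2)·1] / 0.4800 = [0.2877 + 0.1302] / 0.4800 = 0.8706 ⇒ 0.87
d₂ = d₁ − σ√T = 0.8706 − 0.4800 = 0.3906 ⇒ 0.39
Pr(exercise) under Q = N(−d₂) = N(-0.39) = 0.3483

0.3483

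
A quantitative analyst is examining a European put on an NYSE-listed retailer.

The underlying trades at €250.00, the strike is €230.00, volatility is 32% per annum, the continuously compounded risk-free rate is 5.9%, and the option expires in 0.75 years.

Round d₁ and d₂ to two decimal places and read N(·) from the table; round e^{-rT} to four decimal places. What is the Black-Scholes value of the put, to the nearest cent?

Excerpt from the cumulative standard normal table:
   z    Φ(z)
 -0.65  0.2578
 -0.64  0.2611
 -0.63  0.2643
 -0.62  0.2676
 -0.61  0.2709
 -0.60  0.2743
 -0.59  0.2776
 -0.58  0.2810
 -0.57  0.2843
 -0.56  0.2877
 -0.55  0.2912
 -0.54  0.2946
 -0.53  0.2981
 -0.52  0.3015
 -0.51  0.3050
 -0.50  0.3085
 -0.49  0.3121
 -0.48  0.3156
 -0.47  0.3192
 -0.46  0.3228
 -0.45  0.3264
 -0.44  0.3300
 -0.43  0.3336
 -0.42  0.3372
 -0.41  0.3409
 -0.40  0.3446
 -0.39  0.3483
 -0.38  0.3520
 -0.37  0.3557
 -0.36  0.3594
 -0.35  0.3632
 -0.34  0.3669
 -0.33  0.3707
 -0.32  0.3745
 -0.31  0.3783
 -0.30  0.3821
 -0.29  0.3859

σ√T = 0.32·√0.75 = 0.2771
d₁ = [ln(250/230) + (0.059 + 0.32²/2)·0.75] / 0.2771 = [0.0834 + 0.0827] / 0.2771 = 0.5991 → 0.60
d₂ = d₁ − σ√T = 0.5991 − 0.2771 = 0.3220 → 0.32
exp(−rT) = exp(−0.059·0.75) = 0.9567
N(−d₂) = N(-0.32) = 0.3745;  N(−d₁) = N(-0.60) = 0.2743
P = 230·0.9567·0.3745 − 250·0.2743 = 82.4054 − 68.5750 = 13.8304

€13.83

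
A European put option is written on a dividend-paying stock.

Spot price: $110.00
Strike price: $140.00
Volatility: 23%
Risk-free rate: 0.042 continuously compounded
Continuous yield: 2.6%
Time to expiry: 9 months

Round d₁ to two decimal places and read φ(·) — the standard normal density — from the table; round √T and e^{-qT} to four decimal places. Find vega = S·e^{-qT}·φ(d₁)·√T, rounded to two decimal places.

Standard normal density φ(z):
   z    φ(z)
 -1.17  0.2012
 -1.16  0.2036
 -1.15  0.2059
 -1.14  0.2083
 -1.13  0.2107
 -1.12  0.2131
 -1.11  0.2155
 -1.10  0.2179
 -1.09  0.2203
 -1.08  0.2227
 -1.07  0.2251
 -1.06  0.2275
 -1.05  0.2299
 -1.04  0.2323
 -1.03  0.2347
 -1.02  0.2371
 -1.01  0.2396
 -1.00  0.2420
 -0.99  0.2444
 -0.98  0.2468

T = 0.75;  σ√T = 0.1992
d₁ = [ln(110/140) + (0.042 − 0.026 + ½·0.23²)·0.75] / (σ√T) = (-0.2412 + 0.0318) / 0.1992 = -1.0509 ≈ -1.05
√T = √0.75 = 0.8660
φ(d₁) = φ(-1.05) = 0.2299
exp(−qT) = exp(−0.026·0.75) = 0.9807
vega = S·exp(−qT)·φ(d₁)·√T = 110·0.9807·0.2299·0.8660 = 21.4776
(Call and put vega coincide under Black-Scholes.)

21.48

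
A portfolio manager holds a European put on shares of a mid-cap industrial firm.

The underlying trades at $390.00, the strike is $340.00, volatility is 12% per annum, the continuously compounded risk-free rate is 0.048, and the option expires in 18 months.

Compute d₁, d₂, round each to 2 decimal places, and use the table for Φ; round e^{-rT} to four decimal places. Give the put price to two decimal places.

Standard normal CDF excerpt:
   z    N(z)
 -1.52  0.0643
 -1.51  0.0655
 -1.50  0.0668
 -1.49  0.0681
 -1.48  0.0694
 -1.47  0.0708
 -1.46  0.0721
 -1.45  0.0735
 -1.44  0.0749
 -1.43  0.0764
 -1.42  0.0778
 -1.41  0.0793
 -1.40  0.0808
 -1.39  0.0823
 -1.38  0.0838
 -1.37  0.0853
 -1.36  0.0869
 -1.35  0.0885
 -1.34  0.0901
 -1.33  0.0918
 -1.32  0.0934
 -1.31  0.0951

T = 1.5;  σ√T = 0.1470
d₁ = [ln(390/340) + (0.048 + ½·0.12²)·1.5] / (σ√T) = (0.1372 + 0.0828) / 0.1470 = 1.4969 → 1.50
d₂ = 1.4969 − 0.1470 = 1.3499 → 1.35
e^(−rT) = e^(−0.048·1.5) = 0.9305
P = 340·0.9305·N(-1.35) − 390·N(-1.50) = 340·0.9305·0.0885 − 390·0.0668 = 27.9987 − 26.0520 = 1.9467

$1.95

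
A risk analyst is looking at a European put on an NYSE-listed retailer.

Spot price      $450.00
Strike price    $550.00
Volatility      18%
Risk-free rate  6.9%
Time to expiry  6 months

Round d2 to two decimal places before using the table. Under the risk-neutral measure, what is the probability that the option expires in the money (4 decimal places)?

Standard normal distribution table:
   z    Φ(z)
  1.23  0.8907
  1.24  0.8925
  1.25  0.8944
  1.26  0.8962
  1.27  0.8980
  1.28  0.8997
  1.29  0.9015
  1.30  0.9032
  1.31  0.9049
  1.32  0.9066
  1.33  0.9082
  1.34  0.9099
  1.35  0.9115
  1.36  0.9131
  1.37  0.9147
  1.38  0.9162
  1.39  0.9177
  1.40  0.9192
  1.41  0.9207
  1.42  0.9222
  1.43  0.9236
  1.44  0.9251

σ√T = 0.18·√0.5 = 0.1273
d₁ = [ln(450/550) + (0.069 + 0.18²/2)·0.5] / 0.1273 = [-0.2007 + 0.0426] / 0.1273 = -1.2419 which rounds to -1.24
d₂ = d₁ − σ√T = -1.2419 − 0.1273 = -1.3692 which rounds to -1.37
Risk-neutral Pr[S_T < K] = N(−d₂) = N(1.37) = 0.9147

0.9147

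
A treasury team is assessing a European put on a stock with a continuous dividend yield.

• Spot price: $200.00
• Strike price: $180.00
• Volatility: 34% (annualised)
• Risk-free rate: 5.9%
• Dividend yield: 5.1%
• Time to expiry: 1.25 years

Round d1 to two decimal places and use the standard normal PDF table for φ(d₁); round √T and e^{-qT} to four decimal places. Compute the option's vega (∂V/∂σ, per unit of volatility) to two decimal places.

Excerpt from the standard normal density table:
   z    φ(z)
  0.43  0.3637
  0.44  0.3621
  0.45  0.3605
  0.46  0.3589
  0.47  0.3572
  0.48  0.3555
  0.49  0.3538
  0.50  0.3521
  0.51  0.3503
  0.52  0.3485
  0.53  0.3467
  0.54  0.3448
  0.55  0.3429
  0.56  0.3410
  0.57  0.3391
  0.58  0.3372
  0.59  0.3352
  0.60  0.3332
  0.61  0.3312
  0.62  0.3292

σ√T = 0.34·√1.25 = 0.3801
d₁ = [ln(200/180) + (0.059 − 0.051 + 0.34²/2)·1.25] / 0.3801 = [0.1054 + 0.0823] / 0.3801 = 0.4935 ≈ 0.49
√T = √1.25 = 1.1180
φ(d₁) = φ(0.49) = 0.3538
e^(−qT) = e^(−0.051·1.25) = 0.9382
vega = S·e^(−qT)·φ(d₁)·√T = 200·0.9382·0.3538·1.1180 = 74.2207
(Vega is the same for a European call and put with the same parameters.)

74.22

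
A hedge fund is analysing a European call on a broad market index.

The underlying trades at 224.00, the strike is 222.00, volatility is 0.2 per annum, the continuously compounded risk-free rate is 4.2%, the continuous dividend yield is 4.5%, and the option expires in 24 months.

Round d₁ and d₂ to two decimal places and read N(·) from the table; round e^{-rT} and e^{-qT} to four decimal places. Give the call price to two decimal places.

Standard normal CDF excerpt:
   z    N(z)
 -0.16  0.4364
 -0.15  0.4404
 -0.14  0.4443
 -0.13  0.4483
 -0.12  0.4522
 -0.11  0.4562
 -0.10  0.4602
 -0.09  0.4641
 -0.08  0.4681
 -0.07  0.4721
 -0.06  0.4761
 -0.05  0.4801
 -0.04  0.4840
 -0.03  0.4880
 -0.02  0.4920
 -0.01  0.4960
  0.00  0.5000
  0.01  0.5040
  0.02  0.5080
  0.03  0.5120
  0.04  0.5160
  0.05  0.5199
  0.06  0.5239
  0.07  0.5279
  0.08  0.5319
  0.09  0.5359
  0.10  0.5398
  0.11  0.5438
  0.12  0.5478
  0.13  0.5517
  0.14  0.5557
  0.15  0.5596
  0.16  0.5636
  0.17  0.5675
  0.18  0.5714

σ√T = 0.2·√2 = 0.2828
d₁ = [ln(224/222) + (0.042 − 0.045 + 0.2²/2)·2] / 0.2828 = [0.0090 + 0.0340] / 0.2828 = 0.1519 ≈ 0.15
d₂ = d₁ − σ√T = 0.1519 − 0.2828 = -0.1309 ≈ -0.13
exp(−qT) = exp(−0.045·2) = 0.9139;  exp(−rT) = exp(−0.042·2) = 0.9194
N(d₁) = N(0.15) = 0.5596;  N(d₂) = N(-0.13) = 0.4483
C = 224·0.9139·0.5596 − 222·0.9194·0.4483 = 114.5577 − 91.5011 = 23.0567

23.06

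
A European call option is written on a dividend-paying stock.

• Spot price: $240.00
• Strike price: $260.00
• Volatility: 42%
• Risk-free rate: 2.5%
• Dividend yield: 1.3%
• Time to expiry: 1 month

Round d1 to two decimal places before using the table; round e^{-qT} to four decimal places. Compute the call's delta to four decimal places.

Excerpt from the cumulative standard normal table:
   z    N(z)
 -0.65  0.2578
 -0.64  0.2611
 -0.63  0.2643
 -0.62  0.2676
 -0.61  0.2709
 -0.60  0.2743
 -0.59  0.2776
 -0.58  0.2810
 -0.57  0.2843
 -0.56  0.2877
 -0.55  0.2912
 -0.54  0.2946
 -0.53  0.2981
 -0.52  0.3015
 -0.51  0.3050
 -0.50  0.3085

0.2773

σ√T = 0.42·√0.08333 = 0.1212
d₁ = [ln(240/260) + (0.025 − 0.013 + ½·0.42²)·0.08333] / (σ√T) = (-0.0800 + 0.0083) / 0.1212 = -0.5913 → -0.59
N(d₁) = N(-0.59) = 0.2776
Δ_call = e^(−qT)·N(d₁) = 0.9989·0.2776 = 0.2773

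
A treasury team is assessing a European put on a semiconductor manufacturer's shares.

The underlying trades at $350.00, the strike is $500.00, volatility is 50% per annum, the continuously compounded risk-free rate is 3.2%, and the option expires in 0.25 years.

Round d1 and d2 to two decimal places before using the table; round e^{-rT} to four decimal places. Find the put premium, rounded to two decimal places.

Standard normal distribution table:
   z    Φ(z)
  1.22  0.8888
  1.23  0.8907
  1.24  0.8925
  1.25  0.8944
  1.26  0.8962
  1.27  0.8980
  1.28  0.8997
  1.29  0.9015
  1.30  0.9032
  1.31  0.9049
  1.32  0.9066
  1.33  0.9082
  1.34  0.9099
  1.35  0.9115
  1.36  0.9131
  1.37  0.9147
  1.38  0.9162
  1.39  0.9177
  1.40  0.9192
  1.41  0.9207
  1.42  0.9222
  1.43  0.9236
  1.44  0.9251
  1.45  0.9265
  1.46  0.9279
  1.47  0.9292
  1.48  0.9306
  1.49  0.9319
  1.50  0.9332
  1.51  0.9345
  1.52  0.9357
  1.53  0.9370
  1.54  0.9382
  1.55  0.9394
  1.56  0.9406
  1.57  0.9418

σ√T = 0.5 × 0.5000 = 0.2500
d₁ = [ln(350/500) + (0.032 + ½·0.5²)·0.25] / (σ√T) = (-0.3567 + 0.0393) / 0.2500 = -1.2697 ≈ -1.27
d₂ = -1.2697 − 0.2500 = -1.5197 ≈ -1.52
exp(−rT) = exp(−0.032·0.25) = 0.9920
N(−d₂) = N(1.52) = 0.9357;  N(−d₁) = N(1.27) = 0.8980
P = 500·0.9920·0.9357 − 350·0.8980 = 464.1072 − 314.3000 = 149.8072

$149.81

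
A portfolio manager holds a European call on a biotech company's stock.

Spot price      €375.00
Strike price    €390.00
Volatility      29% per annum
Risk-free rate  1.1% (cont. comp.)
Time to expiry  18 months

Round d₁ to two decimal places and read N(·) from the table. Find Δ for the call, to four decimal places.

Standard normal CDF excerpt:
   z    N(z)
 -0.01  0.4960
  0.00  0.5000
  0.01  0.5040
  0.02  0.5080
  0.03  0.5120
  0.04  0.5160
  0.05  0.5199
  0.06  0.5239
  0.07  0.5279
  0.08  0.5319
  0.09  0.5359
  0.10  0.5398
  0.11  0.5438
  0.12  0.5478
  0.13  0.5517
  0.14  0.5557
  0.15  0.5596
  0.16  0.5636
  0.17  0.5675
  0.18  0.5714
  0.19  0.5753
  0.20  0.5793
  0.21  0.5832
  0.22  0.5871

σ√T = 0.29·√1.5 = 0.3552
d₁ = [ln(375/390) + (0.011 + ½·0.29²)·1.5] / (σ√T) = (-0.0392 + 0.0796) / 0.3552 = 0.1136 which rounds to 0.11
N(d₁) = N(0.11) = 0.5438
Δ_call = N(d₁) = 0.5438

0.5438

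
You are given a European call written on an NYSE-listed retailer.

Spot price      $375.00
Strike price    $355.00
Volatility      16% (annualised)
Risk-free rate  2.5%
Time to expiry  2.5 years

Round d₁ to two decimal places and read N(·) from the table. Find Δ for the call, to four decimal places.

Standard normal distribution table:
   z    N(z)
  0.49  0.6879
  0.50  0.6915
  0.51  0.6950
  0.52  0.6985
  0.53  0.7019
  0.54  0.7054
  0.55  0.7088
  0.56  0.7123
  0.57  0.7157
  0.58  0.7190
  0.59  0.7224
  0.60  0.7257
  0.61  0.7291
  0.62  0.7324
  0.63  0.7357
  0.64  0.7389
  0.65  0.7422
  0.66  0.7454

σ√T = 0.16 × 1.5811 = 0.2530
d₁ = [ln(375/355) + (0.025 + ½·0.16²)·2.5] / (σ√T) = (0.0548 + 0.0945) / 0.2530 = 0.5902 ≈ 0.59
N(d₁) = N(0.59) = 0.7224
Δ_call = N(d₁) = 0.7224

0.7224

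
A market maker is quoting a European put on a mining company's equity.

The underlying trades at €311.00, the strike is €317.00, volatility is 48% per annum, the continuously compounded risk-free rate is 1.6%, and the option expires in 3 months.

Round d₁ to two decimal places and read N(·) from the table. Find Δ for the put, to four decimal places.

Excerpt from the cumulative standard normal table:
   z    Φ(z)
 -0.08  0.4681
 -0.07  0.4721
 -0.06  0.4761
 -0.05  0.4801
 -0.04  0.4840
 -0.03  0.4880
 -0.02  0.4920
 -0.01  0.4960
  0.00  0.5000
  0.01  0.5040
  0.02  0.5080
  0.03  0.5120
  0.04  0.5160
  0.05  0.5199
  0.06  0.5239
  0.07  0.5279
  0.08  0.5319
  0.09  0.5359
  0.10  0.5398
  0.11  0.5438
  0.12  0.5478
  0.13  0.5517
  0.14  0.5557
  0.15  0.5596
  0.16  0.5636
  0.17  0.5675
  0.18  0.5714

T = 0.25;  σ√T = 0.2400
d₁ = [ln(311/317) + (0.016 + ½·0.48²)·0.25] / (σ√T) = (-0.0191 + 0.0328) / 0.2400 = 0.0570 which rounds to 0.06
N(d₁) = N(0.06) = 0.5239
Δ_put = N(d₁) − 1 = 0.5239 − 1 = -0.4761

-0.4761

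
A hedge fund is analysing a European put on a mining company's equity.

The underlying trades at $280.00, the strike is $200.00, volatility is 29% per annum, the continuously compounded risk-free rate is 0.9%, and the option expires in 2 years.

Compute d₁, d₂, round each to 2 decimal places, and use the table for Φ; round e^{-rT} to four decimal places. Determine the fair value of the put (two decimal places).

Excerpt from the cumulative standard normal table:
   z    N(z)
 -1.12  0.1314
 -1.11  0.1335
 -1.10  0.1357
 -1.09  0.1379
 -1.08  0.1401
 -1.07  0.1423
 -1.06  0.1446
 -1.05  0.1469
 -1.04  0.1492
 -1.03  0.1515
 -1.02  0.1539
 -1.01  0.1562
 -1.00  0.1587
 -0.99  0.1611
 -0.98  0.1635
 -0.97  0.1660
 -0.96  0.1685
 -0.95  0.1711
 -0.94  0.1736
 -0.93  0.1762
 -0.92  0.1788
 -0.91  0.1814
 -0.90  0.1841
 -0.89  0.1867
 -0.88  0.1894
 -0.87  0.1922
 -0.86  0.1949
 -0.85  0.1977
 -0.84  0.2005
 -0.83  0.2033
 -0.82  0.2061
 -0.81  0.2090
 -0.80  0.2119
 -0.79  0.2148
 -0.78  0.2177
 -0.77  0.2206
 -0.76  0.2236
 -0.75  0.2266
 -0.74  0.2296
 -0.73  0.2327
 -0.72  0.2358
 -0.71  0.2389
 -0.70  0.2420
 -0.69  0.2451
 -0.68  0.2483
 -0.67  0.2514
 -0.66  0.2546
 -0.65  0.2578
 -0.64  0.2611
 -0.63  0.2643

T = 2;  σ√T = 0.4101
d₁ = [ln(280/200) + (0.009 + ½·0.29²)·2] / (σ√T) = (0.3365 + 0.1021) / 0.4101 = 1.0694 which rounds to 1.07
d₂ = 1.0694 − 0.4101 = 0.6592 which rounds to 0.66
e^(−rT) = e^(−0.009·2) = 0.9822
P = 200·0.9822·N(-0.66) − 280·N(-1.07) = 200·0.9822·0.2546 − 280·0.1423 = 50.0136 − 39.8440 = 10.1696

$10.17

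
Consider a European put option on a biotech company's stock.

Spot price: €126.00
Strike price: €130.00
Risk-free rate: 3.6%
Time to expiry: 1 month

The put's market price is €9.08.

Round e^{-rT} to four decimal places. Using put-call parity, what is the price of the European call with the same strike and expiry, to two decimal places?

€5.47

e^(−rT) = e^(−0.036·0.08333) = 0.9970
Put-call parity: C − P = S − K·e^(−rT) = 126 − 130·0.9970 = 126 − 129.6100 = -3.6100
C = P + (C − P) = 9.08 + (-3.6100) = 5.4700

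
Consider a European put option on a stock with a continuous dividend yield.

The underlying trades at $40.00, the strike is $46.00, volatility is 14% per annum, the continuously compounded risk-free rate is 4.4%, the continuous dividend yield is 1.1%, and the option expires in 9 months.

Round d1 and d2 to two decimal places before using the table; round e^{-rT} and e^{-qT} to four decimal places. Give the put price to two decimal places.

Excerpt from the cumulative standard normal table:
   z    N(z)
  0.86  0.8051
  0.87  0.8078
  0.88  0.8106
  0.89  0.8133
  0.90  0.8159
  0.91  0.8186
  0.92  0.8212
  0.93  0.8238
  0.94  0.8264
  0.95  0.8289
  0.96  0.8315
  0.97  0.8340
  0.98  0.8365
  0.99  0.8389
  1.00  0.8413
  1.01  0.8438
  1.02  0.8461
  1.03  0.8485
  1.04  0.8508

σ√T = 0.14·√0.75 = 0.1212
d₁ = [ln(40/46) + (0.044 − 0.011 + ½·0.14²)·0.75] / (σ√T) = (-0.1398 + 0.0321) / 0.1212 = -0.8880 which rounds to -0.89
d₂ = -0.8880 − 0.1212 = -1.0092 which rounds to -1.01
e^(−qT) = e^(−0.011·0.75) = 0.9918;  e^(−rT) = e^(−0.044·0.75) = 0.9675
P = 46·0.9675·N(1.01) − 40·0.9918·N(0.89) = 46·0.9675·0.8438 − 40·0.9918·0.8133 = 37.5533 − 32.2652 = 5.2881

$5.29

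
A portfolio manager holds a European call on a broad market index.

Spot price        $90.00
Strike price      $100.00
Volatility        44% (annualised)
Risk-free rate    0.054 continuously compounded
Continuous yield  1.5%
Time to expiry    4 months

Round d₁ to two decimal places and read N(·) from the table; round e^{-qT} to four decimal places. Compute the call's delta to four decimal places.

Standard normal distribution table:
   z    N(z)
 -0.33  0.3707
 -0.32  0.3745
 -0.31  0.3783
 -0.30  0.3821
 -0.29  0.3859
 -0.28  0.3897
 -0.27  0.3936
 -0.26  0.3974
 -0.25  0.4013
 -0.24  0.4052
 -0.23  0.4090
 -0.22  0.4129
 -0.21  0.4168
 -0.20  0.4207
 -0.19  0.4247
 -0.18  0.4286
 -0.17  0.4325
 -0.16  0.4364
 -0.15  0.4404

T = 0.3333;  σ√T = 0.2540
d₁ = [ln(90/100) + (0.054 − 0.015 + 0.44²/2)·0.3333] / 0.2540 = [-0.1054 + 0.0453] / 0.2540 = -0.2366 ≈ -0.24
N(d₁) = N(-0.24) = 0.4052
Δ_call = exp(−qT)·N(d₁) = 0.9950·0.4052 = 0.4032

0.4032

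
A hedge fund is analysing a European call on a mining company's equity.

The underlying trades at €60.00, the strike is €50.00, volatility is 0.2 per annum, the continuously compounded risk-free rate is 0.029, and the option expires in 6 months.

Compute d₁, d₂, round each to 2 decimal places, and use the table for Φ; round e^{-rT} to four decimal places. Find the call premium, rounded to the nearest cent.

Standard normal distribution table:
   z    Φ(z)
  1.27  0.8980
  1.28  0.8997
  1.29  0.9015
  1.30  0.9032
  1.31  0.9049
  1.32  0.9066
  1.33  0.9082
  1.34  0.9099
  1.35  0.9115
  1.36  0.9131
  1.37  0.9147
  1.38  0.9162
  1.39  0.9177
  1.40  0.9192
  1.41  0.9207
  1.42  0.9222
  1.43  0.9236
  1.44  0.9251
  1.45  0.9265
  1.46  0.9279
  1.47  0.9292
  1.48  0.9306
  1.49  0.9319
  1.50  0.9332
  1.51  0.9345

€11.00

σ√T = 0.2 × 0.7071 = 0.1414
d₁ = [ln(60/50) + (0.029 + 0.2²/2)·0.5] / 0.1414 = [0.1823 + 0.0245] / 0.1414 = 1.4624 ≈ 1.46
d₂ = d₁ − σ√T = 1.4624 − 0.1414 = 1.3210 ≈ 1.32
exp(−rT) = exp(−0.029·0.5) = 0.9856
C = 60·N(1.46) − 50·0.9856·N(1.32) = 60·0.9279 − 50·0.9856·0.9066 = 55.6740 − 44.6772 = 10.9968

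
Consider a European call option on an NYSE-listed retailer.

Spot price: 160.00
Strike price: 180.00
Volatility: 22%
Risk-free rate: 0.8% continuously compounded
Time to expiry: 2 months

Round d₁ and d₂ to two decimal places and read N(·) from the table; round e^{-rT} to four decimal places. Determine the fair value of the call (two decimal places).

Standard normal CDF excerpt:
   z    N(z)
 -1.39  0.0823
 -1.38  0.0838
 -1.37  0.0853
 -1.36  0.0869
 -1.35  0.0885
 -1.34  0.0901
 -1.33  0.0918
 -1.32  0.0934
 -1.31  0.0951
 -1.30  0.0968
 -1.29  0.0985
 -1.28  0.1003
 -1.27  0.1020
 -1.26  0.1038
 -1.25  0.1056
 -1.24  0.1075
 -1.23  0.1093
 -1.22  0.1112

0.70

σ√T = 0.22·√0.1667 = 0.0898
d₁ = [ln(160/180) + (0.008 + 0.22²/2)·0.1667] / 0.0898 = [-0.1178 + 0.0054] / 0.0898 = -1.2516 ≈ -1.25
d₂ = d₁ − σ√T = -1.2516 − 0.0898 = -1.3415 ≈ -1.34
e^(−rT) = e^(−0.008·0.1667) = 0.9987
C = 160·N(-1.25) − 180·0.9987·N(-1.34) = 160·0.1056 − 180·0.9987·0.0901 = 16.8960 − 16.1969 = 0.6991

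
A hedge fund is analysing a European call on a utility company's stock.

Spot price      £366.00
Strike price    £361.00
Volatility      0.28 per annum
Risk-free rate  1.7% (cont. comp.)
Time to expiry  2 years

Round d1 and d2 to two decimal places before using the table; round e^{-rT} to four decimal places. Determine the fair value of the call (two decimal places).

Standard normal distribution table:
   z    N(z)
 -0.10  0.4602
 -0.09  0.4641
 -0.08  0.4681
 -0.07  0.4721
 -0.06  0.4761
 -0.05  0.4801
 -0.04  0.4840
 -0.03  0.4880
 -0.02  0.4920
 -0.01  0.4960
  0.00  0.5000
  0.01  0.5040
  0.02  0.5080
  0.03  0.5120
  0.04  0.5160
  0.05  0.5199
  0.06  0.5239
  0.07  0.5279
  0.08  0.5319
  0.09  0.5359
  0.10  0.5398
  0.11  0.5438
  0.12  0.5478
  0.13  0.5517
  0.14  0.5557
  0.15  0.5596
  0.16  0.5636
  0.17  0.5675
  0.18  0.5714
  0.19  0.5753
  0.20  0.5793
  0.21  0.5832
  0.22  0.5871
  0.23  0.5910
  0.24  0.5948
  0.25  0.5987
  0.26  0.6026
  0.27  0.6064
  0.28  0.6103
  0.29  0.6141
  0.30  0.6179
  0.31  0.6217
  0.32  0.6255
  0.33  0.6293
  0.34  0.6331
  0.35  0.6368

σ√T = 0.28·√2 = 0.3960
d₁ = [ln(366/361) + (0.017 + 0.28²/2)·2] / 0.3960 = [0.0138 + 0.1124] / 0.3960 = 0.3186 ⇒ 0.32
d₂ = d₁ − σ√T = 0.3186 − 0.3960 = -0.0774 ⇒ -0.08
exp(−rT) = exp(−0.017·2) = 0.9666
C = 366·N(0.32) − 361·0.9666·N(-0.08) = 366·0.6255 − 361·0.9666·0.4681 = 228.9330 − 163.3400 = 65.5930

£65.59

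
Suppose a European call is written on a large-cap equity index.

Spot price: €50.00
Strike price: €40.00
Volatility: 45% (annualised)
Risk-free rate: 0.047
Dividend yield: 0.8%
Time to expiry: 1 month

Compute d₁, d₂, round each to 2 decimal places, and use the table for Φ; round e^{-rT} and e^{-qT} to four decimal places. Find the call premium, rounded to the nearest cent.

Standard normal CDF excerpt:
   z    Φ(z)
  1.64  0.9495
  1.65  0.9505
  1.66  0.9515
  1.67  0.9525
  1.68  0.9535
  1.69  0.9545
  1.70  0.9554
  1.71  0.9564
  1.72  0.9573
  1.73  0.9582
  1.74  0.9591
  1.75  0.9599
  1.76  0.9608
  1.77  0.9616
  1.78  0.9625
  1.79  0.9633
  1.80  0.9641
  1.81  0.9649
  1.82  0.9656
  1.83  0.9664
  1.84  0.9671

€10.22

σ√T = 0.45·√0.08333 = 0.1299
d₁ = [ln(50/40) + (0.047 − 0.008 + 0.45²/2)·0.08333] / 0.1299 = [0.2231 + 0.0117] / 0.1299 = 1.8077 → 1.81
d₂ = d₁ − σ√T = 1.8077 − 0.1299 = 1.6778 → 1.68
exp(−qT) = exp(−0.008·0.08333) = 0.9993;  exp(−rT) = exp(−0.047·0.08333) = 0.9961
N(d₁) = N(1.81) = 0.9649;  N(d₂) = N(1.68) = 0.9535
C = 50·0.9993·0.9649 − 40·0.9961·0.9535 = 48.2112 − 37.9913 = 10.2200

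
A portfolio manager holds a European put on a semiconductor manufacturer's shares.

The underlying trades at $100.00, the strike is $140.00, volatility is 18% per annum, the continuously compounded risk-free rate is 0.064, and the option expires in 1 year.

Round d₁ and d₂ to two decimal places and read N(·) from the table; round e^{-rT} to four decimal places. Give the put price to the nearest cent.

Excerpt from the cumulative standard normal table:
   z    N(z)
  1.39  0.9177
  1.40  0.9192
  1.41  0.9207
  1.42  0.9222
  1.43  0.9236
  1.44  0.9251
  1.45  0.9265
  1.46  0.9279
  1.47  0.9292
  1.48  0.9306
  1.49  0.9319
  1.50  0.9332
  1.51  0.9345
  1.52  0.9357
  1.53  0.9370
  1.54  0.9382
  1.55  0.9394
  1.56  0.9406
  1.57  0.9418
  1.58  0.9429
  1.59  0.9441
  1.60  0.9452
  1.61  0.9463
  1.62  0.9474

T = 1;  σ√T = 0.1800
ln(S/K) + (r + σ²/2)T = ln(100/140) + (0.064 + 0.18²/2)·1 = -0.3365 + 0.0802 = -0.2563
d₁ = -0.2563 / 0.1800 = -1.4237 ≈ -1.42
d₂ = d₁ − σ√T = -1.4237 − 0.1800 = -1.6037 ≈ -1.60
exp(−rT) = exp(−0.064·1) = 0.9380
N(−d₂) = N(1.60) = 0.9452;  N(−d₁) = N(1.42) = 0.9222
P = 140·0.9380·0.9452 − 100·0.9222 = 124.1237 − 92.2200 = 31.9037

$31.90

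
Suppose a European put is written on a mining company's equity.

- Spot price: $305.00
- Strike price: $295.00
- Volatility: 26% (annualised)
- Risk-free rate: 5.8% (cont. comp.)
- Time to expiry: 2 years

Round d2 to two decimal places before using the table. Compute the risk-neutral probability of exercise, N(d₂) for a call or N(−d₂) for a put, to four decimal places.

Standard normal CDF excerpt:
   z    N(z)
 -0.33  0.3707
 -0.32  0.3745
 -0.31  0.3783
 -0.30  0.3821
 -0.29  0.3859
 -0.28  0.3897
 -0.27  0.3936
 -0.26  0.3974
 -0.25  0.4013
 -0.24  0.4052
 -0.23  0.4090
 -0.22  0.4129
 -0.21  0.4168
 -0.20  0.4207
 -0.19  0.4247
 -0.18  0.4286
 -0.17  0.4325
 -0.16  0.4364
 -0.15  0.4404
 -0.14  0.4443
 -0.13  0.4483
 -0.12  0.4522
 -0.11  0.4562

σ√T = 0.26·√2 = 0.3677
d₁ = [ln(305/295) + (0.058 + ½·0.26²)·2] / (σ√T) = (0.0333 + 0.1836) / 0.3677 = 0.5900 ⇒ 0.59
d₂ = 0.5900 − 0.3677 = 0.2223 ⇒ 0.22
Pr(exercise) under Q = N(−d₂) = N(-0.22) = 0.4129

0.4129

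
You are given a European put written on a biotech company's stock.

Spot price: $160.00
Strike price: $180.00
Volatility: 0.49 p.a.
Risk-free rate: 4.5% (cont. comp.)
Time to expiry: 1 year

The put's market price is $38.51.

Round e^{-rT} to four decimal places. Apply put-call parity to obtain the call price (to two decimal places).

e^(−rT) = e^(−0.045·1) = 0.9560
Put-call parity: C − P = S − K·e^(−rT) = 160 − 180·0.9560 = 160 − 172.0800 = -12.0800
C = P + (C − P) = 38.51 + (-12.0800) = 26.4300

$26.43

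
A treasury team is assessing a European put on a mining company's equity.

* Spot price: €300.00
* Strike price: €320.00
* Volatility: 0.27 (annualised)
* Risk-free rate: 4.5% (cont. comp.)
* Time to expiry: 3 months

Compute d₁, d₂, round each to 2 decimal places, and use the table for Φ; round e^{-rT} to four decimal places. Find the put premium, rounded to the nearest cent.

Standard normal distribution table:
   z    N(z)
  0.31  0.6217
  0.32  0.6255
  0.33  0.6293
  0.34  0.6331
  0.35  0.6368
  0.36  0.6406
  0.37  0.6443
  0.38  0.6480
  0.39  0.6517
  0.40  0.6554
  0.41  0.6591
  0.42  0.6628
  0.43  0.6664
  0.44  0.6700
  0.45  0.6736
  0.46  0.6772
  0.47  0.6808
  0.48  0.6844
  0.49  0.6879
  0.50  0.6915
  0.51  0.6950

€25.49

σ√T = 0.27·√0.25 = 0.1350
ln(S/K) + (r + σ²/2)T = ln(300/320) + (0.045 + 0.27²/2)·0.25 = -0.0645 + 0.0204 = -0.0442
d₁ = -0.0442 / 0.1350 = -0.3272 which rounds to -0.33
d₂ = d₁ − σ√T = -0.3272 − 0.1350 = -0.4622 which rounds to -0.46
e^(−rT) = e^(−0.045·0.25) = 0.9888
P = 320·0.9888·N(0.46) − 300·N(0.33) = 320·0.9888·0.6772 − 300·0.6293 = 214.2769 − 188.7900 = 25.4869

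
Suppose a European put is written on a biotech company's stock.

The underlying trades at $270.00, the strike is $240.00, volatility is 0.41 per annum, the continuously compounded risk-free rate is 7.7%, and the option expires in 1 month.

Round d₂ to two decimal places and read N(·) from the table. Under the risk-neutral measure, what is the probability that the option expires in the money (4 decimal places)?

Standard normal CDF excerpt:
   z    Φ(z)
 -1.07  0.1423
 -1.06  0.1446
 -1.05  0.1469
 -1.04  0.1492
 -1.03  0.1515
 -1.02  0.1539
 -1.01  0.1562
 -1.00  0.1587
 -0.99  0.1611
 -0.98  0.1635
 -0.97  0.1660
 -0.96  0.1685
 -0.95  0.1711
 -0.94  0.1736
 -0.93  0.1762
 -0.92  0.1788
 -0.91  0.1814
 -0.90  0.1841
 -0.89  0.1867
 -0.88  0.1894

0.1611

σ√T = 0.41·√0.08333 = 0.1184
d₁ = [ln(270/240) + (0.077 + 0.41²/2)·0.08333] / 0.1184 = [0.1178 + 0.0134] / 0.1184 = 1.1085 ≈ 1.11
d₂ = d₁ − σ√T = 1.1085 − 0.1184 = 0.9902 ≈ 0.99
Pr(exercise) under Q = N(−d₂) = N(-0.99) = 0.1611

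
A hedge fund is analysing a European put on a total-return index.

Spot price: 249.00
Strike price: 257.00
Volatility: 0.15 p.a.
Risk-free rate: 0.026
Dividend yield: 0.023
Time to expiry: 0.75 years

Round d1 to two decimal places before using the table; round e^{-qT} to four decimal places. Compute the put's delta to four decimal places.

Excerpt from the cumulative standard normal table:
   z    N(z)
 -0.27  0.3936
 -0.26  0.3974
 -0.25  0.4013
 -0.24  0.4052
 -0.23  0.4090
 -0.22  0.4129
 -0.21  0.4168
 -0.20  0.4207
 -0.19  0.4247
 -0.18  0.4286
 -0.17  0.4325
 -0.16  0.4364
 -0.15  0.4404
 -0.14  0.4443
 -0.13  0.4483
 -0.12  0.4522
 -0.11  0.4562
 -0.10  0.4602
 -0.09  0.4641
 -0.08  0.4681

-0.5540

T = 0.75;  σ√T = 0.1299
ln(S/K) + (r − q + σ²/2)T = ln(249/257) + (0.026 − 0.023 + 0.15²/2)·0.75 = -0.0316 + 0.0107 = -0.0209
d₁ = -0.0209 / 0.1299 = -0.1612 → -0.16
N(d₁) = N(-0.16) = 0.4364
Δ_put = exp(−qT)·(N(d₁) − 1) = 0.9829·(0.4364 − 1) = -0.5540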